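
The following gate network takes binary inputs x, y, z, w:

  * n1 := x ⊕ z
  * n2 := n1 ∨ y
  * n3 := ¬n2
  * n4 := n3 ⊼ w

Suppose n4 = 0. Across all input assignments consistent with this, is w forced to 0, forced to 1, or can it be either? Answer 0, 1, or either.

1

n4 = n3 ⊼ w must be 0, so both n3 = 1 and w = 1.
Every assignment with n4 = 0 has w = 1; there are 2 such assignment(s).
  x=0, y=0, z=0, w=1
  x=1, y=0, z=1, w=1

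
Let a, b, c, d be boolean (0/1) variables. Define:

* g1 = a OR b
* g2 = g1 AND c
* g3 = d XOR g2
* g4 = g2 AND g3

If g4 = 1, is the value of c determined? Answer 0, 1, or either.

g4 = g2 AND g3 must be 1, so both g2 = 1 and g3 = 1.
Every assignment with g4 = 1 has c = 1; there are 3 such assignment(s).
  a=0, b=1, c=1, d=0
  a=1, b=0, c=1, d=0
  a=1, b=1, c=1, d=0

1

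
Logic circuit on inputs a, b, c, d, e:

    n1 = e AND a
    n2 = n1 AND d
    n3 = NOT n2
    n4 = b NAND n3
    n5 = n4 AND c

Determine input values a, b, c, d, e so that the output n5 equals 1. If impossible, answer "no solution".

Check with a=0, b=0, c=1, d=0, e=0:
n1 = e AND a = 0 AND 0 = 0
n2 = n1 AND d = 0 AND 0 = 0
n3 = NOT n2 = NOT 0 = 1
n4 = b NAND n3 = 0 NAND 1 = 1
n5 = n4 AND c = 1 AND 1 = 1
So n5 = 1 as required.

a=0, b=0, c=1, d=0, e=0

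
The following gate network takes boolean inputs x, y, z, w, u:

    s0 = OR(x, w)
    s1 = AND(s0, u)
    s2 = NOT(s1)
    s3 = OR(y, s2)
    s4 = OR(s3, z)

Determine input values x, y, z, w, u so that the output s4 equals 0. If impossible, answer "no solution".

s4 = OR(s3, z) must be 0, so both s3 = 0 and z = 0.
s3 = OR(y, s2) must be 0, so both y = 0 and s2 = 0.
s2 = NOT(s1) must be 0, so s1 = 1.
Check with x=1 y=0 z=0 w=1 u=1:
s0 = OR(x, w) = OR(1, 1) = 1
s1 = AND(s0, u) = AND(1, 1) = 1
s2 = NOT(s1) = NOT 1 = 0
s3 = OR(y, s2) = OR(0, 0) = 0
s4 = OR(s3, z) = OR(0, 0) = 0
So s4 = 0 as required.

x=1 y=0 z=0 w=1 u=1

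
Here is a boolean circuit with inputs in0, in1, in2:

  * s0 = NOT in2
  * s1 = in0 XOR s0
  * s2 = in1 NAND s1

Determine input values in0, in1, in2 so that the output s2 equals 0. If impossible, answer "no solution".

s2 = in1 NAND s1 must be 0, so both in1 = 1 and s1 = 1.
s1 = in0 XOR s0 must be 1, so in0 and s0 differ.
Check with in0=0 in1=1 in2=0:
s0 = NOT in2 = NOT 0 = 1
s1 = in0 XOR s0 = 0 XOR 1 = 1
s2 = in1 NAND s1 = 1 NAND 1 = 0
So s2 = 0 as required.

in0=0 in1=1 in2=0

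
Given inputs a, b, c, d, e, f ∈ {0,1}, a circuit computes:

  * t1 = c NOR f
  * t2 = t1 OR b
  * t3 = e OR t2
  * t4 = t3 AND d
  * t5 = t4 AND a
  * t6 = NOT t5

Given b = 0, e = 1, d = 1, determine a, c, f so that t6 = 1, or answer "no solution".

a=0 c=1 f=1

t6 = NOT t5 must be 1, so t5 = 0.
Check with b = 0, e = 1, d = 1 and a=0, c=1, f=1:
t1 = c NOR f = 1 NOR 1 = 0
t2 = t1 OR b = 0 OR 0 = 0
t3 = e OR t2 = 1 OR 0 = 1
t4 = t3 AND d = 1 AND 1 = 1
t5 = t4 AND a = 1 AND 0 = 0
t6 = NOT t5 = NOT 0 = 1
So t6 = 1.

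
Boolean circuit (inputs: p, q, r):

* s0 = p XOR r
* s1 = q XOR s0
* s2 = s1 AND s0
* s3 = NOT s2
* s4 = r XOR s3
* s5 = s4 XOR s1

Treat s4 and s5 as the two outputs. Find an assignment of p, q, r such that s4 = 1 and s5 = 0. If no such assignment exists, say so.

p=0 q=1 r=0

Check with p=0 q=1 r=0:
s0 = p XOR r = 0 XOR 0 = 0
s1 = q XOR s0 = 1 XOR 0 = 1
s2 = s1 AND s0 = 1 AND 0 = 0
s3 = NOT s2 = NOT 0 = 1
s4 = r XOR s3 = 0 XOR 1 = 1
s5 = s4 XOR s1 = 1 XOR 1 = 0
So s4 = 1 and s5 = 0.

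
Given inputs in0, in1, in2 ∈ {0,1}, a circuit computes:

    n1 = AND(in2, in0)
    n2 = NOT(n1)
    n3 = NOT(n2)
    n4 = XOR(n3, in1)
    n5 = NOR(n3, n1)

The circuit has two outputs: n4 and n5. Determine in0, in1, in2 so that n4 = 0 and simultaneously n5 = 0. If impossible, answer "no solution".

in0=1 in1=1 in2=1

Check with in0=1 in1=1 in2=1:
n1 = AND(in2, in0) = AND(1, 1) = 1
n2 = NOT(n1) = NOT 1 = 0
n3 = NOT(n2) = NOT 0 = 1
n4 = XOR(n3, in1) = XOR(1, 1) = 0
n5 = NOR(n3, n1) = NOR(1, 1) = 0
So n4 = 0 and n5 = 0.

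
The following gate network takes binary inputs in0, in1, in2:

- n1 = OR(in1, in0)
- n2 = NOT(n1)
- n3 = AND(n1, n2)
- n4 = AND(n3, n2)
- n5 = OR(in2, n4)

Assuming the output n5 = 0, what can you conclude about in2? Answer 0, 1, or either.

n5 = OR(in2, n4) must be 0, so both in2 = 0 and n4 = 0.
n4 = AND(n3, n2) must be 0, so at least one of n3, n2 is 0.
Every assignment with n5 = 0 has in2 = 0; there are 4 such assignment(s).
  in0=0, in1=0, in2=0
  in0=0, in1=1, in2=0
  in0=1, in1=0, in2=0
  in0=1, in1=1, in2=0

0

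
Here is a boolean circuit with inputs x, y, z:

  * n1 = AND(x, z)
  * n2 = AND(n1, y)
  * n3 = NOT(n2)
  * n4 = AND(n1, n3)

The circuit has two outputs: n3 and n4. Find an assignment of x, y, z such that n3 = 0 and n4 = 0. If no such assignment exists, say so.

x=1, y=1, z=1

Check with x=1, y=1, z=1:
n1 = AND(x, z) = AND(1, 1) = 1
n2 = AND(n1, y) = AND(1, 1) = 1
n3 = NOT(n2) = NOT 1 = 0
n4 = AND(n1, n3) = AND(1, 0) = 0
So n3 = 0 and n4 = 0.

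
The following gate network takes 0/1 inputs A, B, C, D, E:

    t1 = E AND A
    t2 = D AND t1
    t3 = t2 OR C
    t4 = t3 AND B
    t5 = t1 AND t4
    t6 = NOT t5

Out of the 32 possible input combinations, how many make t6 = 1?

t6 = NOT t5 must be 1, so t5 = 0.
t5 = t1 AND t4 must be 0, so at least one of t1, t4 is 0.
Enumerating the 32 input combinations, 29 give t6 = 1 and 3 give t6 = 0.

29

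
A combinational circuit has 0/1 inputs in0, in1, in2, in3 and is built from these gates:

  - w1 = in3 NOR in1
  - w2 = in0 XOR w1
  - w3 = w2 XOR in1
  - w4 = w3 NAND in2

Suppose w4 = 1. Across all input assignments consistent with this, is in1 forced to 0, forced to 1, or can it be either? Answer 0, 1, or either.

Both values of in1 occur among assignments with w4 = 1:
  in1=0: in0=0, in1=0, in2=0, in3=0
  in1=1: in0=0, in1=1, in2=0, in3=0

either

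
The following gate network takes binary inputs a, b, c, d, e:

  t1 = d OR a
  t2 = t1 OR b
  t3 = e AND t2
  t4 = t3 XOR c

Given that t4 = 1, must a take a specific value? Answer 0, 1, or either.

Both values of a occur among assignments with t4 = 1:
  a=0: a=0, b=0, c=0, d=1, e=1
  a=1: a=1, b=0, c=0, d=0, e=1

either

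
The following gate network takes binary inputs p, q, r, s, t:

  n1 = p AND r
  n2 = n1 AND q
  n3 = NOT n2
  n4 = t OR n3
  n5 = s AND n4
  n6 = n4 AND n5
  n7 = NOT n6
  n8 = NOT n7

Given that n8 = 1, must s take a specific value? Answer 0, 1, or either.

1

n8 = NOT n7 must be 1, so n7 = 0.
Every assignment with n8 = 1 has s = 1; there are 15 such assignment(s).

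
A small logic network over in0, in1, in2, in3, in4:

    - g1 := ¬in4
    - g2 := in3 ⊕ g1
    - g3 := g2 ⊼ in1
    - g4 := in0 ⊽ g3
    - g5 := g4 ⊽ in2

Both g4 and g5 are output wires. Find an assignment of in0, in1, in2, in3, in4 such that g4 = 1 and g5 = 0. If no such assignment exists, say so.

in0=0, in1=1, in2=0, in3=0, in4=0

Check with in0=0, in1=1, in2=0, in3=0, in4=0:
g1 = ¬in4 = ¬0 = 1
g2 = in3 ⊕ g1 = 0 ⊕ 1 = 1
g3 = g2 ⊼ in1 = 1 ⊼ 1 = 0
g4 = in0 ⊽ g3 = 0 ⊽ 0 = 1
g5 = g4 ⊽ in2 = 1 ⊽ 0 = 0
So g4 = 1 and g5 = 0.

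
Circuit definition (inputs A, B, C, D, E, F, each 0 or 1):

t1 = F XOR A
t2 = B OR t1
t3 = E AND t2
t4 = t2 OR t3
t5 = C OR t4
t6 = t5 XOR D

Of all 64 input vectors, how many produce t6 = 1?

32

t6 = t5 XOR D must be 1, so t5 and D differ.
Enumerating the 64 input combinations, 32 give t6 = 1 and 32 give t6 = 0.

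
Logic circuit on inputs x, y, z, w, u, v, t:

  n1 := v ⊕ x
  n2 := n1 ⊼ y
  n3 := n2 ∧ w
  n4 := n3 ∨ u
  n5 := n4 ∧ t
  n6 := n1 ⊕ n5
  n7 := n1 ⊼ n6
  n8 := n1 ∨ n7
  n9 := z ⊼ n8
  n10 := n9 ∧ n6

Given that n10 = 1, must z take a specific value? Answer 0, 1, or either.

0

n10 = n9 ∧ n6 must be 1, so both n9 = 1 and n6 = 1.
n9 = z ⊼ n8 must be 1, so at least one of z, n8 is 0.
Every assignment with n10 = 1 has z = 0; there are 34 such assignment(s).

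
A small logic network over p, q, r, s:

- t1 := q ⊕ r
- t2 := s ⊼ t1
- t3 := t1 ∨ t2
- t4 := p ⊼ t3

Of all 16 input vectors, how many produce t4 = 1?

t4 = p ⊼ t3 must be 1, so at least one of p, t3 is 0.
Enumerating the 16 input combinations, 8 give t4 = 1 and 8 give t4 = 0.

8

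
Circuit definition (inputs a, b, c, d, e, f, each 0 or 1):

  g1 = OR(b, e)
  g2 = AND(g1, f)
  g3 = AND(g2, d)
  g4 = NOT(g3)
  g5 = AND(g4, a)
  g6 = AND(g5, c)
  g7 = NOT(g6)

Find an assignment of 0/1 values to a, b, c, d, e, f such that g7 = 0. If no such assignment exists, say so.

a=1, b=0, c=1, d=0, e=0, f=0

g7 = NOT(g6) must be 0, so g6 = 1.
g6 = AND(g5, c) must be 1, so both g5 = 1 and c = 1.
Check with a=1, b=0, c=1, d=0, e=0, f=0:
g1 = OR(b, e) = OR(0, 0) = 0
g2 = AND(g1, f) = AND(0, 0) = 0
g3 = AND(g2, d) = AND(0, 0) = 0
g4 = NOT(g3) = NOT 0 = 1
g5 = AND(g4, a) = AND(1, 1) = 1
g6 = AND(g5, c) = AND(1, 1) = 1
g7 = NOT(g6) = NOT 1 = 0
So g7 = 0 as required.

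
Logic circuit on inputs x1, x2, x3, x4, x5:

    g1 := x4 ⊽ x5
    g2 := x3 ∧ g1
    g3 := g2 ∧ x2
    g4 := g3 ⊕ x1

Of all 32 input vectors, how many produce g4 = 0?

16

g4 = g3 ⊕ x1 must be 0, so g3 and x1 are equal.
Enumerating the 32 input combinations, 16 give g4 = 0 and 16 give g4 = 1.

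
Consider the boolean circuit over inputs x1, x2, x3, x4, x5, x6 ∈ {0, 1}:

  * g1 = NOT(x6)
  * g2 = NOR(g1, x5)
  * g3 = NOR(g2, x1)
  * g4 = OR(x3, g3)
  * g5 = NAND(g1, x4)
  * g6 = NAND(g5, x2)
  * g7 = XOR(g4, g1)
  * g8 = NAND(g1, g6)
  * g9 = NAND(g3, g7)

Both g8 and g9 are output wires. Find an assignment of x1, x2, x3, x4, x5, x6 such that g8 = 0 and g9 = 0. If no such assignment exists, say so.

Across all 64 input combinations, none give both g8 = 0 and g9 = 0.

no solution exists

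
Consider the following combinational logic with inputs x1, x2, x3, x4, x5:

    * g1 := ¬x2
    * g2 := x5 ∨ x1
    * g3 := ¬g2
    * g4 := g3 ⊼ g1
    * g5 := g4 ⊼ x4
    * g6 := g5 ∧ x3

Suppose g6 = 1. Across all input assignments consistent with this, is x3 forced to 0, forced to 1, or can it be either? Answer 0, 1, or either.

1

g6 = g5 ∧ x3 must be 1, so both g5 = 1 and x3 = 1.
Every assignment with g6 = 1 has x3 = 1; there are 9 such assignment(s).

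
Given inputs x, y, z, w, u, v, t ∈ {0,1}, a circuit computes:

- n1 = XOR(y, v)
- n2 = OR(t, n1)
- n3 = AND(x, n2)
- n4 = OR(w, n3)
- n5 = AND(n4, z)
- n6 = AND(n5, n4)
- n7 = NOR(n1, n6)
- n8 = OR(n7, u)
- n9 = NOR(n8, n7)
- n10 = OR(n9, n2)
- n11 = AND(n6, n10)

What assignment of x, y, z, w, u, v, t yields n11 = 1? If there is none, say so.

n11 = AND(n6, n10) must be 1, so both n6 = 1 and n10 = 1.
n6 = AND(n5, n4) must be 1, so both n5 = 1 and n4 = 1.
Check with x=0 y=1 z=1 w=1 u=0 v=1 t=1:
n1 = XOR(y, v) = XOR(1, 1) = 0
n2 = OR(t, n1) = OR(1, 0) = 1
n3 = AND(x, n2) = AND(0, 1) = 0
n4 = OR(w, n3) = OR(1, 0) = 1
n5 = AND(n4, z) = AND(1, 1) = 1
n6 = AND(n5, n4) = AND(1, 1) = 1
n7 = NOR(n1, n6) = NOR(0, 1) = 0
n8 = OR(n7, u) = OR(0, 0) = 0
n9 = NOR(n8, n7) = NOR(0, 0) = 1
n10 = OR(n9, n2) = OR(1, 1) = 1
n11 = AND(n6, n10) = AND(1, 1) = 1
So n11 = 1 as required.

x=0 y=1 z=1 w=1 u=0 v=1 t=1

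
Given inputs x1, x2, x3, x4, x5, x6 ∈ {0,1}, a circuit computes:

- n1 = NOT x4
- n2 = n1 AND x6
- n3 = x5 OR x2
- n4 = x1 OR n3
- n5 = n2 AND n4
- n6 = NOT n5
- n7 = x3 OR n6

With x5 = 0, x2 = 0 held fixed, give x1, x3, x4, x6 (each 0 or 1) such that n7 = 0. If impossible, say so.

x1=1, x3=0, x4=0, x6=1

Check with x5 = 0, x2 = 0 and x1=1, x3=0, x4=0, x6=1:
n1 = NOT x4 = NOT 0 = 1
n2 = n1 AND x6 = 1 AND 1 = 1
n3 = x5 OR x2 = 0 OR 0 = 0
n4 = x1 OR n3 = 1 OR 0 = 1
n5 = n2 AND n4 = 1 AND 1 = 1
n6 = NOT n5 = NOT 1 = 0
n7 = x3 OR n6 = 0 OR 0 = 0
So n7 = 0.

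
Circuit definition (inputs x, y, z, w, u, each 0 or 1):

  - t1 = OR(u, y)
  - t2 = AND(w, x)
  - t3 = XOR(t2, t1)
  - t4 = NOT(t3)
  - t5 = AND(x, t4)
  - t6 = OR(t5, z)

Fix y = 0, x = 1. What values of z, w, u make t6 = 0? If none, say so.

z=0 w=0 u=1

Check with y = 0, x = 1 and z=0, w=0, u=1:
t1 = OR(u, y) = OR(1, 0) = 1
t2 = AND(w, x) = AND(0, 1) = 0
t3 = XOR(t2, t1) = XOR(0, 1) = 1
t4 = NOT(t3) = NOT 1 = 0
t5 = AND(x, t4) = AND(1, 0) = 0
t6 = OR(t5, z) = OR(0, 0) = 0
So t6 = 0.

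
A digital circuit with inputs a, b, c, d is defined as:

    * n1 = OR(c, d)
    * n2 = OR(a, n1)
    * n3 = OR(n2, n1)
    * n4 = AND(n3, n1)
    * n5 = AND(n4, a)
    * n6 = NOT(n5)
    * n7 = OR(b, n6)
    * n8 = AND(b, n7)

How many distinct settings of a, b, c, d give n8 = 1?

n8 = AND(b, n7) must be 1, so both b = 1 and n7 = 1.
n7 = OR(b, n6) must be 1, so at least one of b, n6 is 1.
Enumerating the 16 input combinations, 8 give n8 = 1 and 8 give n8 = 0.

8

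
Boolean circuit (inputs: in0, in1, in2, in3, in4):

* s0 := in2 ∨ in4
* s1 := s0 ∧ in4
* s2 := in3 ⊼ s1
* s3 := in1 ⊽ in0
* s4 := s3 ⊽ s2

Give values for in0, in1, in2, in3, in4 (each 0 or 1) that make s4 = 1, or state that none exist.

in0=1, in1=0, in2=1, in3=1, in4=1

Check with in0=1, in1=0, in2=1, in3=1, in4=1:
s0 = in2 ∨ in4 = 1 ∨ 1 = 1
s1 = s0 ∧ in4 = 1 ∧ 1 = 1
s2 = in3 ⊼ s1 = 1 ⊼ 1 = 0
s3 = in1 ⊽ in0 = 0 ⊽ 1 = 0
s4 = s3 ⊽ s2 = 0 ⊽ 0 = 1
So s4 = 1 as required.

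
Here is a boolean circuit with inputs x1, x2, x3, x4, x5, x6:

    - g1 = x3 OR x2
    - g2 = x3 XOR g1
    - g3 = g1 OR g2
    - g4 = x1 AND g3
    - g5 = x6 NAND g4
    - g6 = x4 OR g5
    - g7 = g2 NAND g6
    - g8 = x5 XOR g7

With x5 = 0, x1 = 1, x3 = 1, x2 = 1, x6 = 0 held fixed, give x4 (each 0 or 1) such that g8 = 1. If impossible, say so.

x4=1

g8 = x5 XOR g7 must be 1, so x5 and g7 differ.
Check with x5 = 0, x1 = 1, x3 = 1, x2 = 1, x6 = 0 and x4=1:
g1 = x3 OR x2 = 1 OR 1 = 1
g2 = x3 XOR g1 = 1 XOR 1 = 0
g3 = g1 OR g2 = 1 OR 0 = 1
g4 = x1 AND g3 = 1 AND 1 = 1
g5 = x6 NAND g4 = 0 NAND 1 = 1
g6 = x4 OR g5 = 1 OR 1 = 1
g7 = g2 NAND g6 = 0 NAND 1 = 1
g8 = x5 XOR g7 = 0 XOR 1 = 1
So g8 = 1.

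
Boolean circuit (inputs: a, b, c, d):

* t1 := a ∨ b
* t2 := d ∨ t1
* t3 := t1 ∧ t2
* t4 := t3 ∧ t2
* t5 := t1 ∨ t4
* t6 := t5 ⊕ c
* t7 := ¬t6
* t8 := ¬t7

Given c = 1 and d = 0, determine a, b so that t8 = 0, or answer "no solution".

t8 = ¬t7 must be 0, so t7 = 1.
t7 = ¬t6 must be 1, so t6 = 0.
Check with c = 1 and d = 0 and a=1, b=0:
t1 = a ∨ b = 1 ∨ 0 = 1
t2 = d ∨ t1 = 0 ∨ 1 = 1
t3 = t1 ∧ t2 = 1 ∧ 1 = 1
t4 = t3 ∧ t2 = 1 ∧ 1 = 1
t5 = t1 ∨ t4 = 1 ∨ 1 = 1
t6 = t5 ⊕ c = 1 ⊕ 1 = 0
t7 = ¬t6 = ¬0 = 1
t8 = ¬t7 = ¬1 = 0
So t8 = 0.

a=1, b=0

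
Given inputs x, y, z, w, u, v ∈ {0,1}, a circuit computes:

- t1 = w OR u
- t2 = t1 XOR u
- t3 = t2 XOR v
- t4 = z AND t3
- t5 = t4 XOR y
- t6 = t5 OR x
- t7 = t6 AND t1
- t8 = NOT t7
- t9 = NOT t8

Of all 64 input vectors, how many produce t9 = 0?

28

t9 = NOT t8 must be 0, so t8 = 1.
t8 = NOT t7 must be 1, so t7 = 0.
t7 = t6 AND t1 must be 0, so at least one of t6, t1 is 0.
Enumerating the 64 input combinations, 28 give t9 = 0 and 36 give t9 = 1.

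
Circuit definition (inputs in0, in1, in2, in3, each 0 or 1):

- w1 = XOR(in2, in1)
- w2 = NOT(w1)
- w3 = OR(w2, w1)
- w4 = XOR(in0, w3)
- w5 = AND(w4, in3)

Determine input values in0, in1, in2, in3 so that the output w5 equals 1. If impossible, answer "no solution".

w5 = AND(w4, in3) must be 1, so both w4 = 1 and in3 = 1.
Check with in0=0, in1=1, in2=0, in3=1:
w1 = XOR(in2, in1) = XOR(0, 1) = 1
w2 = NOT(w1) = NOT 1 = 0
w3 = OR(w2, w1) = OR(0, 1) = 1
w4 = XOR(in0, w3) = XOR(0, 1) = 1
w5 = AND(w4, in3) = AND(1, 1) = 1
So w5 = 1 as required.

in0=0, in1=1, in2=0, in3=1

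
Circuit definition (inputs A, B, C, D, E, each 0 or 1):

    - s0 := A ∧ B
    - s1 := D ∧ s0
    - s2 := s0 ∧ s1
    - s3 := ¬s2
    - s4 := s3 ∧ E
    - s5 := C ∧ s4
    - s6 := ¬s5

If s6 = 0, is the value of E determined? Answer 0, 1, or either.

s6 = ¬s5 must be 0, so s5 = 1.
s5 = C ∧ s4 must be 1, so both C = 1 and s4 = 1.
Every assignment with s6 = 0 has E = 1; there are 7 such assignment(s).

1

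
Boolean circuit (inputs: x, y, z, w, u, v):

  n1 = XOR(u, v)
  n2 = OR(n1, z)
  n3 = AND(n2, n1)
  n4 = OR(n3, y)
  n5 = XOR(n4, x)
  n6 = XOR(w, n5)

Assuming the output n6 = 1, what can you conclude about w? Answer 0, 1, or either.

Both values of w occur among assignments with n6 = 1:
  w=0: x=0, y=0, z=0, w=0, u=0, v=1
  w=1: x=0, y=0, z=0, w=1, u=0, v=0

either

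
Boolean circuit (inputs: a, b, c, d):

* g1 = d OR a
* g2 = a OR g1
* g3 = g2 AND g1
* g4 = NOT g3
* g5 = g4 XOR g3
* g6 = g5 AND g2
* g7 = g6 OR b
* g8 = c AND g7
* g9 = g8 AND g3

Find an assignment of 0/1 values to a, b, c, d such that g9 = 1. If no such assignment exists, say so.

a=0 b=1 c=1 d=1

g9 = g8 AND g3 must be 1, so both g8 = 1 and g3 = 1.
g8 = c AND g7 must be 1, so both c = 1 and g7 = 1.
g3 = g2 AND g1 must be 1, so both g2 = 1 and g1 = 1.
Check with a=0 b=1 c=1 d=1:
g1 = d OR a = 1 OR 0 = 1
g2 = a OR g1 = 0 OR 1 = 1
g3 = g2 AND g1 = 1 AND 1 = 1
g4 = NOT g3 = NOT 1 = 0
g5 = g4 XOR g3 = 0 XOR 1 = 1
g6 = g5 AND g2 = 1 AND 1 = 1
g7 = g6 OR b = 1 OR 1 = 1
g8 = c AND g7 = 1 AND 1 = 1
g9 = g8 AND g3 = 1 AND 1 = 1
So g9 = 1 as required.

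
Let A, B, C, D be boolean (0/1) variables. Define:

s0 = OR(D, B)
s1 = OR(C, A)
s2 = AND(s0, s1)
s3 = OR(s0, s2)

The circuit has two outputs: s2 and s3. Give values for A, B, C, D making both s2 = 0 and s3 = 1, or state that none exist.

Check with A=0, B=1, C=0, D=0:
s0 = OR(D, B) = OR(0, 1) = 1
s1 = OR(C, A) = OR(0, 0) = 0
s2 = AND(s0, s1) = AND(1, 0) = 0
s3 = OR(s0, s2) = OR(1, 0) = 1
So s2 = 0 and s3 = 1.

A=0, B=1, C=0, D=0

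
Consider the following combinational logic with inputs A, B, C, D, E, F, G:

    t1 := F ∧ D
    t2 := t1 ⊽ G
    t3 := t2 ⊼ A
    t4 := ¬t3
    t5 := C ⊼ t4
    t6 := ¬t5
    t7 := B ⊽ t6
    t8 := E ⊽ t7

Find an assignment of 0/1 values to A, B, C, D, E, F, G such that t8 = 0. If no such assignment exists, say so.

t8 = E ⊽ t7 must be 0, so at least one of E, t7 is 1.
Check with A=0 B=1 C=1 D=1 E=1 F=1 G=0:
t1 = F ∧ D = 1 ∧ 1 = 1
t2 = t1 ⊽ G = 1 ⊽ 0 = 0
t3 = t2 ⊼ A = 0 ⊼ 0 = 1
t4 = ¬t3 = ¬1 = 0
t5 = C ⊼ t4 = 1 ⊼ 0 = 1
t6 = ¬t5 = ¬1 = 0
t7 = B ⊽ t6 = 1 ⊽ 0 = 0
t8 = E ⊽ t7 = 1 ⊽ 0 = 0
So t8 = 0 as required.

A=0 B=1 C=1 D=1 E=1 F=1 G=0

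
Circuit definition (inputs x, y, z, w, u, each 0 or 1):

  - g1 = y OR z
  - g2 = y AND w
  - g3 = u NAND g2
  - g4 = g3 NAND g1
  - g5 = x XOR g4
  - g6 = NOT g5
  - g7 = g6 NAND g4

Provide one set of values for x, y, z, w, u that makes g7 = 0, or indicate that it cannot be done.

x=1 y=0 z=0 w=1 u=0

Check with x=1 y=0 z=0 w=1 u=0:
g1 = y OR z = 0 OR 0 = 0
g2 = y AND w = 0 AND 1 = 0
g3 = u NAND g2 = 0 NAND 0 = 1
g4 = g3 NAND g1 = 1 NAND 0 = 1
g5 = x XOR g4 = 1 XOR 1 = 0
g6 = NOT g5 = NOT 0 = 1
g7 = g6 NAND g4 = 1 NAND 1 = 0
So g7 = 0 as required.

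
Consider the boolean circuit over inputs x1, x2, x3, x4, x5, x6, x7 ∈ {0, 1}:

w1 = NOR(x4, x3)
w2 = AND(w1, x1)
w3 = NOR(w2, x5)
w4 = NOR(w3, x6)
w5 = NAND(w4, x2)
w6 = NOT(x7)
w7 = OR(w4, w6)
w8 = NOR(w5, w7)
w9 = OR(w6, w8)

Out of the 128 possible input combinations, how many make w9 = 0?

w9 = OR(w6, w8) must be 0, so both w6 = 0 and w8 = 0.
w6 = NOT(x7) must be 0, so x7 = 1.
Enumerating the 128 input combinations, 64 give w9 = 0 and 64 give w9 = 1.

64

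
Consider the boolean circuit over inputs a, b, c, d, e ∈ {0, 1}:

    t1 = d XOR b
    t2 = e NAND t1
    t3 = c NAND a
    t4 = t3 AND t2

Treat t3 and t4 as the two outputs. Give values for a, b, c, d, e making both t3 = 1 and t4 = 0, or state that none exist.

Check with a=0 b=1 c=0 d=0 e=1:
t1 = d XOR b = 0 XOR 1 = 1
t2 = e NAND t1 = 1 NAND 1 = 0
t3 = c NAND a = 0 NAND 0 = 1
t4 = t3 AND t2 = 1 AND 0 = 0
So t3 = 1 and t4 = 0.

a=0 b=1 c=0 d=0 e=1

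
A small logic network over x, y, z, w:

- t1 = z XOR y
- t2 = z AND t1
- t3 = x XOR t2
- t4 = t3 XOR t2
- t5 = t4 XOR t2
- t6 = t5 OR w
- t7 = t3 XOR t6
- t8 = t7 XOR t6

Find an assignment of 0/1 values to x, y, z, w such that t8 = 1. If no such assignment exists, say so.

t8 = t7 XOR t6 must be 1, so t7 and t6 differ.
Check with x=1 y=1 z=1 w=0:
t1 = z XOR y = 1 XOR 1 = 0
t2 = z AND t1 = 1 AND 0 = 0
t3 = x XOR t2 = 1 XOR 0 = 1
t4 = t3 XOR t2 = 1 XOR 0 = 1
t5 = t4 XOR t2 = 1 XOR 0 = 1
t6 = t5 OR w = 1 OR 0 = 1
t7 = t3 XOR t6 = 1 XOR 1 = 0
t8 = t7 XOR t6 = 0 XOR 1 = 1
So t8 = 1 as required.

x=1 y=1 z=1 w=0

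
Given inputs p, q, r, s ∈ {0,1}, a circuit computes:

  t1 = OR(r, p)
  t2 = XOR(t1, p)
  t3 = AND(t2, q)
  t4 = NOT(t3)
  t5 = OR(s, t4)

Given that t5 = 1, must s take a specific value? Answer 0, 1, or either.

Both values of s occur among assignments with t5 = 1:
  s=0: p=0, q=0, r=0, s=0
  s=1: p=0, q=0, r=0, s=1

either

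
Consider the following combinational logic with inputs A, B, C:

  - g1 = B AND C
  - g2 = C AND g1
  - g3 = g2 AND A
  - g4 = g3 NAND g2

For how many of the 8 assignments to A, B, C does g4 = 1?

7

g4 = g3 NAND g2 must be 1, so at least one of g3, g2 is 0.
Enumerating the 8 input combinations, 7 give g4 = 1 and 1 give g4 = 0.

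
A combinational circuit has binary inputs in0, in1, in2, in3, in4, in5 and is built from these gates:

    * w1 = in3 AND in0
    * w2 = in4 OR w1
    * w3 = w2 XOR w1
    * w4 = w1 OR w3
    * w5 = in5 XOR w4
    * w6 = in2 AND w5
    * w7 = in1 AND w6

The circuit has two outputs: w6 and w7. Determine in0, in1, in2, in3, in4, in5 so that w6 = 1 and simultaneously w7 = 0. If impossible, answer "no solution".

in0=1, in1=0, in2=1, in3=1, in4=1, in5=0

Check with in0=1, in1=0, in2=1, in3=1, in4=1, in5=0:
w1 = in3 AND in0 = 1 AND 1 = 1
w2 = in4 OR w1 = 1 OR 1 = 1
w3 = w2 XOR w1 = 1 XOR 1 = 0
w4 = w1 OR w3 = 1 OR 0 = 1
w5 = in5 XOR w4 = 0 XOR 1 = 1
w6 = in2 AND w5 = 1 AND 1 = 1
w7 = in1 AND w6 = 0 AND 1 = 0
So w6 = 1 and w7 = 0.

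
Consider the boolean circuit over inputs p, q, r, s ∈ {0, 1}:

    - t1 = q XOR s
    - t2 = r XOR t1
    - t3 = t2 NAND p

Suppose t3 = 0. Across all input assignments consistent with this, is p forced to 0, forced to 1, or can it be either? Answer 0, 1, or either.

t3 = t2 NAND p must be 0, so both t2 = 1 and p = 1.
t2 = r XOR t1 must be 1, so r and t1 differ.
Every assignment with t3 = 0 has p = 1; there are 4 such assignment(s).
  p=1, q=0, r=0, s=1
  p=1, q=0, r=1, s=0
  p=1, q=1, r=0, s=0
  p=1, q=1, r=1, s=1

1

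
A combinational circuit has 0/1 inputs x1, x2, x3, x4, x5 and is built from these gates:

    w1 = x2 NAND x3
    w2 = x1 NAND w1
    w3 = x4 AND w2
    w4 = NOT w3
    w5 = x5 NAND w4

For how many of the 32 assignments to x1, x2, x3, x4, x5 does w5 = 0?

11

w5 = x5 NAND w4 must be 0, so both x5 = 1 and w4 = 1.
w4 = NOT w3 must be 1, so w3 = 0.
Enumerating the 32 input combinations, 11 give w5 = 0 and 21 give w5 = 1.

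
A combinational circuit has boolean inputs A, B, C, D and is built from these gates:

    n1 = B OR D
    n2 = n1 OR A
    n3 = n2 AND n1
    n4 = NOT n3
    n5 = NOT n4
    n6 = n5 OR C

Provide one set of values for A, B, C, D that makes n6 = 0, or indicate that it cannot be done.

A=1, B=0, C=0, D=0

Check with A=1, B=0, C=0, D=0:
n1 = B OR D = 0 OR 0 = 0
n2 = n1 OR A = 0 OR 1 = 1
n3 = n2 AND n1 = 1 AND 0 = 0
n4 = NOT n3 = NOT 0 = 1
n5 = NOT n4 = NOT 1 = 0
n6 = n5 OR C = 0 OR 0 = 0
So n6 = 0 as required.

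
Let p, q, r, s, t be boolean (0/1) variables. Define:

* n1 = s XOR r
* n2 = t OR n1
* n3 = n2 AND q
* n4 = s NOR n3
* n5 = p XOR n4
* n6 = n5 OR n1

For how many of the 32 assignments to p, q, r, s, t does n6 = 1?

n6 = n5 OR n1 must be 1, so at least one of n5, n1 is 1.
Enumerating the 32 input combinations, 24 give n6 = 1 and 8 give n6 = 0.

24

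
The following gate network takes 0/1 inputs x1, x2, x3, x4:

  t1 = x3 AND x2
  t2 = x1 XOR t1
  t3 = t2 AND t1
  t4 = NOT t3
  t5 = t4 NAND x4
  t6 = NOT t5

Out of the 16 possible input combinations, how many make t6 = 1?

t6 = NOT t5 must be 1, so t5 = 0.
t5 = t4 NAND x4 must be 0, so both t4 = 1 and x4 = 1.
Enumerating the 16 input combinations, 7 give t6 = 1 and 9 give t6 = 0.

7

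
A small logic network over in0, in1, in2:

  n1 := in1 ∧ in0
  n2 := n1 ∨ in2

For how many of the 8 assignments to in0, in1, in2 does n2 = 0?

n2 = n1 ∨ in2 must be 0, so both n1 = 0 and in2 = 0.
n1 = in1 ∧ in0 must be 0, so at least one of in1, in0 is 0.
Satisfying assignments:
  in0=0, in1=0, in2=0
  in0=0, in1=1, in2=0
  in0=1, in1=0, in2=0

3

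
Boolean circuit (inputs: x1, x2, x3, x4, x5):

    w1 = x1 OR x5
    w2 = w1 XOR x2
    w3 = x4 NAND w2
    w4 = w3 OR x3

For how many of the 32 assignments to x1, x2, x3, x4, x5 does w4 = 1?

28

w4 = w3 OR x3 must be 1, so at least one of w3, x3 is 1.
Enumerating the 32 input combinations, 28 give w4 = 1 and 4 give w4 = 0.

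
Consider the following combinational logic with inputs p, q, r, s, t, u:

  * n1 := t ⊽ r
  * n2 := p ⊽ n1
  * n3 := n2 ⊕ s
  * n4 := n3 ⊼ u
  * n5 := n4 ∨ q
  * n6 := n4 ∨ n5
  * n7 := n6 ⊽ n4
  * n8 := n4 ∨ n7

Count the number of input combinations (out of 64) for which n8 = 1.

56

n8 = n4 ∨ n7 must be 1, so at least one of n4, n7 is 1.
Enumerating the 64 input combinations, 56 give n8 = 1 and 8 give n8 = 0.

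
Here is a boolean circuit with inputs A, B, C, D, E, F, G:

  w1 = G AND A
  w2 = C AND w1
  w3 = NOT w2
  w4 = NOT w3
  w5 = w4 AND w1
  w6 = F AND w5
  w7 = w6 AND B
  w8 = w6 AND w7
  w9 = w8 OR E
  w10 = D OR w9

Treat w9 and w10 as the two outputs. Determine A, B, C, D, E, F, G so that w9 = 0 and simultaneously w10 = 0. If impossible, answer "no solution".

Check with A=0, B=1, C=0, D=0, E=0, F=1, G=0:
w1 = G AND A = 0 AND 0 = 0
w2 = C AND w1 = 0 AND 0 = 0
w3 = NOT w2 = NOT 0 = 1
w4 = NOT w3 = NOT 1 = 0
w5 = w4 AND w1 = 0 AND 0 = 0
w6 = F AND w5 = 1 AND 0 = 0
w7 = w6 AND B = 0 AND 1 = 0
w8 = w6 AND w7 = 0 AND 0 = 0
w9 = w8 OR E = 0 OR 0 = 0
w10 = D OR w9 = 0 OR 0 = 0
So w9 = 0 and w10 = 0.

A=0, B=1, C=0, D=0, E=0, F=1, G=0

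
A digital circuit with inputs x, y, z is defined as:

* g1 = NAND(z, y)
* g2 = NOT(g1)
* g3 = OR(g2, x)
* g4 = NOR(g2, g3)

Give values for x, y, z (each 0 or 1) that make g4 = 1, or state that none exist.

x=0, y=0, z=1

Check with x=0, y=0, z=1:
g1 = NAND(z, y) = NAND(1, 0) = 1
g2 = NOT(g1) = NOT 1 = 0
g3 = OR(g2, x) = OR(0, 0) = 0
g4 = NOR(g2, g3) = NOR(0, 0) = 1
So g4 = 1 as required.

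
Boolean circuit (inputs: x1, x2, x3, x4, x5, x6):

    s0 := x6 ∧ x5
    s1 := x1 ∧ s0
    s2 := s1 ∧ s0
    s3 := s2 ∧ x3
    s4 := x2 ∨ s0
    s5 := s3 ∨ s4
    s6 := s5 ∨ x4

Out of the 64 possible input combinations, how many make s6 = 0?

12

s6 = s5 ∨ x4 must be 0, so both s5 = 0 and x4 = 0.
s5 = s3 ∨ s4 must be 0, so both s3 = 0 and s4 = 0.
Enumerating the 64 input combinations, 12 give s6 = 0 and 52 give s6 = 1.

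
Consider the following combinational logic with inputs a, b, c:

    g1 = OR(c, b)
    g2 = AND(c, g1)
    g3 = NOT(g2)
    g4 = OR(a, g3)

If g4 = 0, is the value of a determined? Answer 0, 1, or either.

0

g4 = OR(a, g3) must be 0, so both a = 0 and g3 = 0.
g3 = NOT(g2) must be 0, so g2 = 1.
Every assignment with g4 = 0 has a = 0; there are 2 such assignment(s).
  a=0, b=0, c=1
  a=0, b=1, c=1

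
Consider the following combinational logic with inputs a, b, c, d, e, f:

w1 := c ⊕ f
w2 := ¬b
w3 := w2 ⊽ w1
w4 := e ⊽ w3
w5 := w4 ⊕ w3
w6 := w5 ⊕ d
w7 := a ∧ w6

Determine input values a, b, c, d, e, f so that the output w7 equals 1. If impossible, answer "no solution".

w7 = a ∧ w6 must be 1, so both a = 1 and w6 = 1.
w6 = w5 ⊕ d must be 1, so w5 and d differ.
Check with a=1, b=1, c=0, d=0, e=1, f=0:
w1 = c ⊕ f = 0 ⊕ 0 = 0
w2 = ¬b = ¬1 = 0
w3 = w2 ⊽ w1 = 0 ⊽ 0 = 1
w4 = e ⊽ w3 = 1 ⊽ 1 = 0
w5 = w4 ⊕ w3 = 0 ⊕ 1 = 1
w6 = w5 ⊕ d = 1 ⊕ 0 = 1
w7 = a ∧ w6 = 1 ∧ 1 = 1
So w7 = 1 as required.

a=1, b=1, c=0, d=0, e=1, f=0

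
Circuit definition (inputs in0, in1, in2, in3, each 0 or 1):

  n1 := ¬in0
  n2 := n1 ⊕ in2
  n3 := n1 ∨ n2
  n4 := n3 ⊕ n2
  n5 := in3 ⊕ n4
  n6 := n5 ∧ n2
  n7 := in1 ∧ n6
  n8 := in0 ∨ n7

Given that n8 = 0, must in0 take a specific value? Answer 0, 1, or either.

n8 = in0 ∨ n7 must be 0, so both in0 = 0 and n7 = 0.
Every assignment with n8 = 0 has in0 = 0; there are 7 such assignment(s).

0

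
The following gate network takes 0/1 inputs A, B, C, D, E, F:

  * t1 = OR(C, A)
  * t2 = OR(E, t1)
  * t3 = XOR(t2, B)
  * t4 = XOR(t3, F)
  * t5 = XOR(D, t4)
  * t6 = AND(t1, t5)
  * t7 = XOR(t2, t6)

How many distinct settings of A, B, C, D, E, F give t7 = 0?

t7 = XOR(t2, t6) must be 0, so t2 and t6 are equal.
Enumerating the 64 input combinations, 32 give t7 = 0 and 32 give t7 = 1.

32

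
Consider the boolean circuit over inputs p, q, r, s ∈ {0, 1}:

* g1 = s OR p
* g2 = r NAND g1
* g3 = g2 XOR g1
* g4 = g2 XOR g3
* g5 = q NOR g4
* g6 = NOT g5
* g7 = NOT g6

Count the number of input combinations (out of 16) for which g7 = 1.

g7 = NOT g6 must be 1, so g6 = 0.
g6 = NOT g5 must be 0, so g5 = 1.
Satisfying assignments:
  p=0, q=0, r=0, s=0
  p=0, q=0, r=1, s=0

2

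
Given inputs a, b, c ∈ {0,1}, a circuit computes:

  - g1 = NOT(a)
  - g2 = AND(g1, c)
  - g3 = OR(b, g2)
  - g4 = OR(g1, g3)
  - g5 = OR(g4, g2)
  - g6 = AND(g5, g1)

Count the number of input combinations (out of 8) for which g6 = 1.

g6 = AND(g5, g1) must be 1, so both g5 = 1 and g1 = 1.
g5 = OR(g4, g2) must be 1, so at least one of g4, g2 is 1.
Satisfying assignments:
  a=0, b=0, c=0
  a=0, b=0, c=1
  a=0, b=1, c=0
  a=0, b=1, c=1

4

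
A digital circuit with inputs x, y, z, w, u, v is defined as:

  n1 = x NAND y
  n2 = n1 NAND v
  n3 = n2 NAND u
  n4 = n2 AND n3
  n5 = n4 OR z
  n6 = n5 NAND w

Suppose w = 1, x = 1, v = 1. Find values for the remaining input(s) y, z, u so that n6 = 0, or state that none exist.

y=1 z=1 u=0

Check with w = 1, x = 1, v = 1 and y=1, z=1, u=0:
n1 = x NAND y = 1 NAND 1 = 0
n2 = n1 NAND v = 0 NAND 1 = 1
n3 = n2 NAND u = 1 NAND 0 = 1
n4 = n2 AND n3 = 1 AND 1 = 1
n5 = n4 OR z = 1 OR 1 = 1
n6 = n5 NAND w = 1 NAND 1 = 0
So n6 = 0.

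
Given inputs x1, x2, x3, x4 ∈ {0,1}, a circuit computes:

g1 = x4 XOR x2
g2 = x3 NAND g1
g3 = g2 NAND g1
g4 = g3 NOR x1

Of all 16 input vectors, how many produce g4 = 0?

14

g4 = g3 NOR x1 must be 0, so at least one of g3, x1 is 1.
Enumerating the 16 input combinations, 14 give g4 = 0 and 2 give g4 = 1.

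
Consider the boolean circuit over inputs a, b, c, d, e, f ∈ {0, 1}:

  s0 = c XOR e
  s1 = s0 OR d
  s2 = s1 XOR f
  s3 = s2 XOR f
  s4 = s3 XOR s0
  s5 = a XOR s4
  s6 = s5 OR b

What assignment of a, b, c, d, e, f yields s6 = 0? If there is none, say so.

a=0, b=0, c=0, d=0, e=1, f=1

s6 = s5 OR b must be 0, so both s5 = 0 and b = 0.
s5 = a XOR s4 must be 0, so a and s4 are equal.
Check with a=0, b=0, c=0, d=0, e=1, f=1:
s0 = c XOR e = 0 XOR 1 = 1
s1 = s0 OR d = 1 OR 0 = 1
s2 = s1 XOR f = 1 XOR 1 = 0
s3 = s2 XOR f = 0 XOR 1 = 1
s4 = s3 XOR s0 = 1 XOR 1 = 0
s5 = a XOR s4 = 0 XOR 0 = 0
s6 = s5 OR b = 0 OR 0 = 0
So s6 = 0 as required.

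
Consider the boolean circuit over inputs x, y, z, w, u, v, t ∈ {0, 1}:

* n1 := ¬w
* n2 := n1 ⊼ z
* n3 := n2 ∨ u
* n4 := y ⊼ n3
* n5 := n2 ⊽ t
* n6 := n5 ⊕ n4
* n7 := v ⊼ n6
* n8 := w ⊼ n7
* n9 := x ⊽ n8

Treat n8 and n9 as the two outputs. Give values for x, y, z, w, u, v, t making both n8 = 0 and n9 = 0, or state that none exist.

x=1, y=0, z=1, w=1, u=1, v=0, t=1

Check with x=1, y=0, z=1, w=1, u=1, v=0, t=1:
n1 = ¬w = ¬1 = 0
n2 = n1 ⊼ z = 0 ⊼ 1 = 1
n3 = n2 ∨ u = 1 ∨ 1 = 1
n4 = y ⊼ n3 = 0 ⊼ 1 = 1
n5 = n2 ⊽ t = 1 ⊽ 1 = 0
n6 = n5 ⊕ n4 = 0 ⊕ 1 = 1
n7 = v ⊼ n6 = 0 ⊼ 1 = 1
n8 = w ⊼ n7 = 1 ⊼ 1 = 0
n9 = x ⊽ n8 = 1 ⊽ 0 = 0
So n8 = 0 and n9 = 0.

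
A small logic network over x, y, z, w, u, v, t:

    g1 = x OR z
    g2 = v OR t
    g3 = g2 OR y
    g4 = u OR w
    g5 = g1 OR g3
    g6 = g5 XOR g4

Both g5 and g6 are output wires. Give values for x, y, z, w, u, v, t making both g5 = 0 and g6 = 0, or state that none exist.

x=0, y=0, z=0, w=0, u=0, v=0, t=0

Check with x=0, y=0, z=0, w=0, u=0, v=0, t=0:
g1 = x OR z = 0 OR 0 = 0
g2 = v OR t = 0 OR 0 = 0
g3 = g2 OR y = 0 OR 0 = 0
g4 = u OR w = 0 OR 0 = 0
g5 = g1 OR g3 = 0 OR 0 = 0
g6 = g5 XOR g4 = 0 XOR 0 = 0
So g5 = 0 and g6 = 0.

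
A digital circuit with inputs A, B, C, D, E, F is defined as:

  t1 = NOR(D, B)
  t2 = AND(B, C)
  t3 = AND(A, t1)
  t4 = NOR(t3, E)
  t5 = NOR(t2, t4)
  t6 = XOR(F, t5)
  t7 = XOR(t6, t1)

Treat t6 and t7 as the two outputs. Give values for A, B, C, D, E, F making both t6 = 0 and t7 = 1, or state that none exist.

A=0, B=0, C=0, D=0, E=1, F=1

Check with A=0, B=0, C=0, D=0, E=1, F=1:
t1 = NOR(D, B) = NOR(0, 0) = 1
t2 = AND(B, C) = AND(0, 0) = 0
t3 = AND(A, t1) = AND(0, 1) = 0
t4 = NOR(t3, E) = NOR(0, 1) = 0
t5 = NOR(t2, t4) = NOR(0, 0) = 1
t6 = XOR(F, t5) = XOR(1, 1) = 0
t7 = XOR(t6, t1) = XOR(0, 1) = 1
So t6 = 0 and t7 = 1.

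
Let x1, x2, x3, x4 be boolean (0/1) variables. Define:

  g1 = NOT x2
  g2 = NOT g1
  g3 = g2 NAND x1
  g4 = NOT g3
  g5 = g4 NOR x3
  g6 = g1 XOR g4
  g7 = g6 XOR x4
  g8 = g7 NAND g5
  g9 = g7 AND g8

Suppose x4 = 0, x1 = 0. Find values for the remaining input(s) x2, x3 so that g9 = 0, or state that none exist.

Check with x4 = 0, x1 = 0 and x2=1, x3=0:
g1 = NOT x2 = NOT 1 = 0
g2 = NOT g1 = NOT 0 = 1
g3 = g2 NAND x1 = 1 NAND 0 = 1
g4 = NOT g3 = NOT 1 = 0
g5 = g4 NOR x3 = 0 NOR 0 = 1
g6 = g1 XOR g4 = 0 XOR 0 = 0
g7 = g6 XOR x4 = 0 XOR 0 = 0
g8 = g7 NAND g5 = 0 NAND 1 = 1
g9 = g7 AND g8 = 0 AND 1 = 0
So g9 = 0.

x2=1, x3=0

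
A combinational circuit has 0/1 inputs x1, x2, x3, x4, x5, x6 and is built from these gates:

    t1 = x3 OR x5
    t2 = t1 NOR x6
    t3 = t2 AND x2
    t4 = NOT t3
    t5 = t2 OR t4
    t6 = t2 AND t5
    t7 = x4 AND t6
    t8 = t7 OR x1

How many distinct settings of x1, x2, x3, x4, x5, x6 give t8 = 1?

t8 = t7 OR x1 must be 1, so at least one of t7, x1 is 1.
Enumerating the 64 input combinations, 34 give t8 = 1 and 30 give t8 = 0.

34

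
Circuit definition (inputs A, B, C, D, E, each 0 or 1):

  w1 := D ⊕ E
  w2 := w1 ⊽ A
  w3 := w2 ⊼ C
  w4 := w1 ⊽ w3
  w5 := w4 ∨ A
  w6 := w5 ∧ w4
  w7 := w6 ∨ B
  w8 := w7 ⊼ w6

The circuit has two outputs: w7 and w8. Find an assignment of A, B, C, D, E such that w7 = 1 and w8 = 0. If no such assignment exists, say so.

A=0, B=0, C=1, D=1, E=1

Check with A=0, B=0, C=1, D=1, E=1:
w1 = D ⊕ E = 1 ⊕ 1 = 0
w2 = w1 ⊽ A = 0 ⊽ 0 = 1
w3 = w2 ⊼ C = 1 ⊼ 1 = 0
w4 = w1 ⊽ w3 = 0 ⊽ 0 = 1
w5 = w4 ∨ A = 1 ∨ 0 = 1
w6 = w5 ∧ w4 = 1 ∧ 1 = 1
w7 = w6 ∨ B = 1 ∨ 0 = 1
w8 = w7 ⊼ w6 = 1 ⊼ 1 = 0
So w7 = 1 and w8 = 0.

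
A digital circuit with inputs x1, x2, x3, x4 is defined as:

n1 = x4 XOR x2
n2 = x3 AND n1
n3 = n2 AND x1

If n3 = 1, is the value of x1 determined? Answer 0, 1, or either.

n3 = n2 AND x1 must be 1, so both n2 = 1 and x1 = 1.
n2 = x3 AND n1 must be 1, so both x3 = 1 and n1 = 1.
n1 = x4 XOR x2 must be 1, so x4 and x2 differ.
Every assignment with n3 = 1 has x1 = 1; there are 2 such assignment(s).
  x1=1, x2=0, x3=1, x4=1
  x1=1, x2=1, x3=1, x4=0

1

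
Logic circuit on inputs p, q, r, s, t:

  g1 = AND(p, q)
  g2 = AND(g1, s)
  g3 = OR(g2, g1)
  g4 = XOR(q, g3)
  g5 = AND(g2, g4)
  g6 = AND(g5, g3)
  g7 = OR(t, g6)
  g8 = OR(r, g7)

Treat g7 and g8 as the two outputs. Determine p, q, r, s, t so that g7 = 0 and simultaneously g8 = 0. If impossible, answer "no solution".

Check with p=0, q=0, r=0, s=0, t=0:
g1 = AND(p, q) = AND(0, 0) = 0
g2 = AND(g1, s) = AND(0, 0) = 0
g3 = OR(g2, g1) = OR(0, 0) = 0
g4 = XOR(q, g3) = XOR(0, 0) = 0
g5 = AND(g2, g4) = AND(0, 0) = 0
g6 = AND(g5, g3) = AND(0, 0) = 0
g7 = OR(t, g6) = OR(0, 0) = 0
g8 = OR(r, g7) = OR(0, 0) = 0
So g7 = 0 and g8 = 0.

p=0, q=0, r=0, s=0, t=0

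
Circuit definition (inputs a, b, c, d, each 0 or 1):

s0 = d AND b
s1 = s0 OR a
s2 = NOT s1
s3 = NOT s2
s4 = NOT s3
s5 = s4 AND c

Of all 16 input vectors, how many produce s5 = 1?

3

s5 = s4 AND c must be 1, so both s4 = 1 and c = 1.
s4 = NOT s3 must be 1, so s3 = 0.
s3 = NOT s2 must be 0, so s2 = 1.
Satisfying assignments:
  a=0, b=0, c=1, d=0
  a=0, b=0, c=1, d=1
  a=0, b=1, c=1, d=0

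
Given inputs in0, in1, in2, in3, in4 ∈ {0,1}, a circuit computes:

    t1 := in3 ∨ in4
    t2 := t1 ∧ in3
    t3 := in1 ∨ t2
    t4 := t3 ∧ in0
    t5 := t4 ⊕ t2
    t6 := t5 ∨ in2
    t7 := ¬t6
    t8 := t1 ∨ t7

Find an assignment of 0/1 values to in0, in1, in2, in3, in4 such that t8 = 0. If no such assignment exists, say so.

t8 = t1 ∨ t7 must be 0, so both t1 = 0 and t7 = 0.
t1 = in3 ∨ in4 must be 0, so both in3 = 0 and in4 = 0.
t7 = ¬t6 must be 0, so t6 = 1.
Check with in0=1, in1=0, in2=1, in3=0, in4=0:
t1 = in3 ∨ in4 = 0 ∨ 0 = 0
t2 = t1 ∧ in3 = 0 ∧ 0 = 0
t3 = in1 ∨ t2 = 0 ∨ 0 = 0
t4 = t3 ∧ in0 = 0 ∧ 1 = 0
t5 = t4 ⊕ t2 = 0 ⊕ 0 = 0
t6 = t5 ∨ in2 = 0 ∨ 1 = 1
t7 = ¬t6 = ¬1 = 0
t8 = t1 ∨ t7 = 0 ∨ 0 = 0
So t8 = 0 as required.

in0=1, in1=0, in2=1, in3=0, in4=0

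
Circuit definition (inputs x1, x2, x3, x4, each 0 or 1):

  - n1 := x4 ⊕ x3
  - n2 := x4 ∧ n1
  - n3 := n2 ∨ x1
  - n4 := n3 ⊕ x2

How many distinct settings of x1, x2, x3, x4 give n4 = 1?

8

n4 = n3 ⊕ x2 must be 1, so n3 and x2 differ.
Enumerating the 16 input combinations, 8 give n4 = 1 and 8 give n4 = 0.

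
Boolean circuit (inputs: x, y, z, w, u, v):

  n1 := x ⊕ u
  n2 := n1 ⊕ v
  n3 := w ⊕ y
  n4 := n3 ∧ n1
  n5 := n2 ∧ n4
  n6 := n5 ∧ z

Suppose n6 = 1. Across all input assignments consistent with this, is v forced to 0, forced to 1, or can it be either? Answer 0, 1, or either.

0

n6 = n5 ∧ z must be 1, so both n5 = 1 and z = 1.
n5 = n2 ∧ n4 must be 1, so both n2 = 1 and n4 = 1.
Every assignment with n6 = 1 has v = 0; there are 4 such assignment(s).
  x=0, y=0, z=1, w=1, u=1, v=0
  x=0, y=1, z=1, w=0, u=1, v=0
  x=1, y=0, z=1, w=1, u=0, v=0
  x=1, y=1, z=1, w=0, u=0, v=0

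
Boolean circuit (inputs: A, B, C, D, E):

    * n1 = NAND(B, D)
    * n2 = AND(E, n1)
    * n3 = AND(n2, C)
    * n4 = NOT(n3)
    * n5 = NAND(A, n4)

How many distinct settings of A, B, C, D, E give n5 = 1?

19

n5 = NAND(A, n4) must be 1, so at least one of A, n4 is 0.
Enumerating the 32 input combinations, 19 give n5 = 1 and 13 give n5 = 0.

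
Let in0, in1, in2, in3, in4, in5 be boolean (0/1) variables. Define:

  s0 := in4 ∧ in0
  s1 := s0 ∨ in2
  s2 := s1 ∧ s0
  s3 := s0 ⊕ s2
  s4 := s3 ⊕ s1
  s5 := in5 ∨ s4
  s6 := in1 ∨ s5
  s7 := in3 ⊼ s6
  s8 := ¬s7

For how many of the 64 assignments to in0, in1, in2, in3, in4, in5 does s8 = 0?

s8 = ¬s7 must be 0, so s7 = 1.
s7 = in3 ⊼ s6 must be 1, so at least one of in3, s6 is 0.
Enumerating the 64 input combinations, 35 give s8 = 0 and 29 give s8 = 1.

35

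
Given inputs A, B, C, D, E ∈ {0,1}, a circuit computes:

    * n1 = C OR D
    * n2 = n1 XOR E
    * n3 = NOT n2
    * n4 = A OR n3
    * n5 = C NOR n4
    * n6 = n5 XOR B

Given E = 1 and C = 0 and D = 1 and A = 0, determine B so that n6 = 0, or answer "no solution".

n6 = n5 XOR B must be 0, so n5 and B are equal.
Check with E = 1 and C = 0 and D = 1 and A = 0 and B=0:
n1 = C OR D = 0 OR 1 = 1
n2 = n1 XOR E = 1 XOR 1 = 0
n3 = NOT n2 = NOT 0 = 1
n4 = A OR n3 = 0 OR 1 = 1
n5 = C NOR n4 = 0 NOR 1 = 0
n6 = n5 XOR B = 0 XOR 0 = 0
So n6 = 0.

B=0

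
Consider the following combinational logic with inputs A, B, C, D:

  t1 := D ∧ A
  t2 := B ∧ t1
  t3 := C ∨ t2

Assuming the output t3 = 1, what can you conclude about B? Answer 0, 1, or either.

Both values of B occur among assignments with t3 = 1:
  B=0: A=0, B=0, C=1, D=0
  B=1: A=0, B=1, C=1, D=0

either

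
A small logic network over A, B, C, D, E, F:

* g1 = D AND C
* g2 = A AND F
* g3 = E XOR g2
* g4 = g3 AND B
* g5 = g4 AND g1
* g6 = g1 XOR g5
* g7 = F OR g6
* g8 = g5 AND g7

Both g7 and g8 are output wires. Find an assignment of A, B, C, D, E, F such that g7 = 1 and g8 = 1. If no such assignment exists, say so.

Check with A=1 B=1 C=1 D=1 E=0 F=1:
g1 = D AND C = 1 AND 1 = 1
g2 = A AND F = 1 AND 1 = 1
g3 = E XOR g2 = 0 XOR 1 = 1
g4 = g3 AND B = 1 AND 1 = 1
g5 = g4 AND g1 = 1 AND 1 = 1
g6 = g1 XOR g5 = 1 XOR 1 = 0
g7 = F OR g6 = 1 OR 0 = 1
g8 = g5 AND g7 = 1 AND 1 = 1
So g7 = 1 and g8 = 1.

A=1 B=1 C=1 D=1 E=0 F=1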